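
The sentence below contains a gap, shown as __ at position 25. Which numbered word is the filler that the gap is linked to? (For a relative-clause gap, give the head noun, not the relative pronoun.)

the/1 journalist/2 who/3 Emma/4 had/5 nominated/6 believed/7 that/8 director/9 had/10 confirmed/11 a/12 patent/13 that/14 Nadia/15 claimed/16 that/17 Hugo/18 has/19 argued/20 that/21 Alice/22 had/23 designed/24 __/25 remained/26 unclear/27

13

The gap at 25 is the object of "designed", inside a relative clause.
The relative pronoun is "that" (word 14); it is bound by the head noun immediately before it.
Its filler is the head noun "patent", at word 13.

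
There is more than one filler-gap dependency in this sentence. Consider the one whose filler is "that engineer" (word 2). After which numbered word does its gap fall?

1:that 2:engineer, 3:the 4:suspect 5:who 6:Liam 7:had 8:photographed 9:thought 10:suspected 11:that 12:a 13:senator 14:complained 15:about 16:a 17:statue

9

The displaced element is "that engineer" (word 2).
It is linked across 1 clause boundary (Ø).
It functions as the subject of "suspected", so the gap sits immediately after word 9 ("thought").
Base order: The suspect who Liam had photographed thought that that engineer suspected that a senator complained about a statue.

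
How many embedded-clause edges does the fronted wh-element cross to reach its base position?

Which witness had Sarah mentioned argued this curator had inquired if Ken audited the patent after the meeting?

"which witness" is extracted from the subject of "argued".
Boundaries crossed, outermost first: [Ø] — 1 in total.

1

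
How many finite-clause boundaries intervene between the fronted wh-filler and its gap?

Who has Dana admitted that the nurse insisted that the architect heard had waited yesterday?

"who" is extracted from the subject of "waited".
Boundaries crossed, outermost first: [that], [that], [Ø] — 3 in total.

3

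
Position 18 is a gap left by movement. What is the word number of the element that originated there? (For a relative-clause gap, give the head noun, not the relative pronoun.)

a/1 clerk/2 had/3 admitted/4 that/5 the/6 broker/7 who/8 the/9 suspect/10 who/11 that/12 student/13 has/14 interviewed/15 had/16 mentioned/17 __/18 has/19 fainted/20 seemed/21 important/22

The gap at 18 is the subject of "fainted", inside a relative clause.
The relative pronoun is "who" (word 8); it is bound by the head noun immediately before it.
Its filler is the head noun "broker", at word 7.

7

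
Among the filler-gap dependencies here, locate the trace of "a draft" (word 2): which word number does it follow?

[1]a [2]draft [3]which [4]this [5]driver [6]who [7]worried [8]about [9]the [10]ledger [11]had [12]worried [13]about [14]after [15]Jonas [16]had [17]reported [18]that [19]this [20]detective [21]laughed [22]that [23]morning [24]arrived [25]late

13

The displaced element is "a draft" (word 2).
It functions as the object of the preposition "about" of "worried", so the gap sits immediately after word 13 ("about").
Base order: This driver who worried about the ledger had worried about a draft after Jonas had reported that this detective laughed that morning.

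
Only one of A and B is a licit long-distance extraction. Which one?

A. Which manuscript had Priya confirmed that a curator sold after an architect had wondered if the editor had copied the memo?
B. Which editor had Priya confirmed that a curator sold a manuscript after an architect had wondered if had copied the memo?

A

In B, the wh-phrase is extracted from inside an adjunct island (introduced by "after"), which blocks movement.
In A, the extraction path crosses only that-complement boundaries, which are transparent.
So A is grammatical.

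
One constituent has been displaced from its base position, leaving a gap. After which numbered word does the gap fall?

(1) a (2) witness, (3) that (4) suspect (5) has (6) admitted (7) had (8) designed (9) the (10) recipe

The displaced element is "a witness" (word 2).
It is linked across 1 clause boundary (Ø).
It functions as the subject of "designed", so the gap sits immediately after word 6 ("admitted").
Base order: That suspect has admitted that a witness had designed the recipe.

6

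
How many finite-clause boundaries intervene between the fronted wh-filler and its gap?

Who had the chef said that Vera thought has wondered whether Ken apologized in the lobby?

2

"who" is extracted from the subject of "wondered".
Boundaries crossed, outermost first: [that], [Ø] — 2 in total.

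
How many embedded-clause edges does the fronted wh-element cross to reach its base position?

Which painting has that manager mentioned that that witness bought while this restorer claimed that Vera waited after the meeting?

1

"which painting" is extracted from the object of "bought".
Boundaries crossed, outermost first: [that] — 1 in total.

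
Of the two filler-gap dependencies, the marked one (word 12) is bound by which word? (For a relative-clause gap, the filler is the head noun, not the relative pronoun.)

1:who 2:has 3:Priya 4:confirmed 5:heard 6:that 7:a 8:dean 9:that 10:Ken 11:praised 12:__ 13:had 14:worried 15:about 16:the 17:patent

8

The marked gap is inside the relative clause, the direct object of "praised".
Its filler is the head noun "dean" (via "that"), at word 8.
(The other dependency links word 1 to a gap after word 4.)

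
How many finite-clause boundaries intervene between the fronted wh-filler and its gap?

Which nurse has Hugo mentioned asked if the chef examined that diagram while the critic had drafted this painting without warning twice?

1

"which nurse" is extracted from the subject of "asked".
Boundaries crossed, outermost first: [Ø] — 1 in total.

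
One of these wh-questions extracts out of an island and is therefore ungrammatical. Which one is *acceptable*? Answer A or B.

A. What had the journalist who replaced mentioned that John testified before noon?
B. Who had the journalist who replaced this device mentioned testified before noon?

B

In A, the wh-phrase is extracted from inside a complex-NP island (relative clause) (introduced by "who"), which blocks movement.
In B, the extraction path crosses only that-complement boundaries, which are transparent.
So B is grammatical.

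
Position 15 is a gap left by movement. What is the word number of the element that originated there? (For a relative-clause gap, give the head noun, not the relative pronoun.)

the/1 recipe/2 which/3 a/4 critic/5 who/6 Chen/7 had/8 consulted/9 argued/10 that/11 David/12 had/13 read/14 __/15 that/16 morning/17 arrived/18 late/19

The gap at 15 is the object of "read", inside a relative clause.
The relative pronoun is "which" (word 3); it is bound by the head noun immediately before it.
Its filler is the head noun "recipe", at word 2.

2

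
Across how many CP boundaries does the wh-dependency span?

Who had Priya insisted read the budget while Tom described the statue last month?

"who" is extracted from the subject of "read".
Boundaries crossed, outermost first: [Ø] — 1 in total.

1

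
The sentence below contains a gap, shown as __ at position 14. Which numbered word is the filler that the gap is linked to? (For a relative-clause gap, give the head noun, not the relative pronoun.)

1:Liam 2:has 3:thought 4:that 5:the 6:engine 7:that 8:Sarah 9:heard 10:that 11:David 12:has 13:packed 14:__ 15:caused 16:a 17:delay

The gap at 14 is the object of "packed", inside a relative clause.
The relative pronoun is "that" (word 7); it is bound by the head noun immediately before it.
Its filler is the head noun "engine", at word 6.

6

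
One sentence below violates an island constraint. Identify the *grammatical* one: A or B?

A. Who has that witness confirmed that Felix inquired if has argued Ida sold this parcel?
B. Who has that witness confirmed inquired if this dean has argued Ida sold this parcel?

B

In A, the wh-phrase is extracted from inside a wh-island (introduced by "if"), which blocks movement.
In B, the extraction path crosses only that-complement boundaries, which are transparent.
So B is grammatical.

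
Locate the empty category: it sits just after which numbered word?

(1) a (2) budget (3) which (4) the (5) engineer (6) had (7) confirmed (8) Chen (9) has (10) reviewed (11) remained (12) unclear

The displaced element is "a budget" (word 2).
It is linked across 1 clause boundary (Ø).
It functions as the direct object of "reviewed", so the gap sits immediately after word 10 ("reviewed").
Base order: The engineer had confirmed Chen has reviewed a budget.

10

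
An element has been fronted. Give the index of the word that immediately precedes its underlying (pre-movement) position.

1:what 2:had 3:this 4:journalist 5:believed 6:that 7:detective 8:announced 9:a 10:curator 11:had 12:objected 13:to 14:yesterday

13

The displaced element is "what" (word 1).
It is linked across 2 clause boundaries (Ø → Ø).
It functions as the object of the preposition "to" of "objected", so the gap sits immediately after word 13 ("to").
Base order: This journalist had believed that detective announced a curator had objected to what yesterday.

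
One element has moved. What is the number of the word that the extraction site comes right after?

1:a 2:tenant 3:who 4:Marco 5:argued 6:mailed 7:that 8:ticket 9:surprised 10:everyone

5

The displaced element is "a tenant" (word 2).
It is linked across 1 clause boundary (Ø).
It functions as the subject of "mailed", so the gap sits immediately after word 5 ("argued").
Base order: Marco argued that a tenant mailed that ticket.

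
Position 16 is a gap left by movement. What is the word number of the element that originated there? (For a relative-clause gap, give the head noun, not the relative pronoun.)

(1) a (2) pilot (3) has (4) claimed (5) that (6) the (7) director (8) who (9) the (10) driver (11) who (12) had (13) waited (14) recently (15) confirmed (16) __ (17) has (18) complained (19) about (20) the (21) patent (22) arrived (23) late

7

The gap at 16 is the subject of "complained", inside a relative clause.
The relative pronoun is "who" (word 8); it is bound by the head noun immediately before it.
Its filler is the head noun "director", at word 7.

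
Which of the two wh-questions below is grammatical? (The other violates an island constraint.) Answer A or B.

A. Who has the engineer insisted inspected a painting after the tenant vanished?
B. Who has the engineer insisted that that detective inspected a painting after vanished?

In B, the wh-phrase is extracted from inside an adjunct island (introduced by "after"), which blocks movement.
In A, the extraction path crosses only that-complement boundaries, which are transparent.
So A is grammatical.

A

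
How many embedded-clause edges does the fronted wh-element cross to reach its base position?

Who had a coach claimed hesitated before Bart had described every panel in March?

1

"who" is extracted from the subject of "hesitated".
Boundaries crossed, outermost first: [Ø] — 1 in total.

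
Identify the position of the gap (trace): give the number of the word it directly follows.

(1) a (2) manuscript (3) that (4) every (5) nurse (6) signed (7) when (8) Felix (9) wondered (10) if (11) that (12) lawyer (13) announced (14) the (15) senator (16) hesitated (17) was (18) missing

The displaced element is "a manuscript" (word 2).
It functions as the direct object of "signed", so the gap sits immediately after word 6 ("signed").
Base order: Every nurse signed a manuscript when Felix wondered if that lawyer announced the senator hesitated.

6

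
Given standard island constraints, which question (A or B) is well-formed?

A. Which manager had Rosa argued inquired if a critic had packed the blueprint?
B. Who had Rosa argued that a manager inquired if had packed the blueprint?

A

In B, the wh-phrase is extracted from inside a wh-island (introduced by "if"), which blocks movement.
In A, the extraction path crosses only that-complement boundaries, which are transparent.
So A is grammatical.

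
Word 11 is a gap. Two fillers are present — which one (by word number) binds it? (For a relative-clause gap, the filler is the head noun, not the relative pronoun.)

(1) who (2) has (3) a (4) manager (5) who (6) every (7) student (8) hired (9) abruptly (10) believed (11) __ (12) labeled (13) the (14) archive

The marked gap is the subject of "labeled".
Its filler is the fronted wh-phrase "who", at word 1.
(The other dependency links word 4 to a gap after word 8.)

1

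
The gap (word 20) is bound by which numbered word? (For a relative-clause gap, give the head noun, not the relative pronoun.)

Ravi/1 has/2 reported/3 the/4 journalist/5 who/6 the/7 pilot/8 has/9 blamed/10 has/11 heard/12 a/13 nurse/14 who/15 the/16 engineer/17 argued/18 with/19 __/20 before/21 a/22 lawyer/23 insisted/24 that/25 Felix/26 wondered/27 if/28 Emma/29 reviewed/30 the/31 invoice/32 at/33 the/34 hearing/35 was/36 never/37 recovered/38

14

The gap at 20 is the prepositional object of "argued", inside a relative clause.
The relative pronoun is "who" (word 15); it is bound by the head noun immediately before it.
Its filler is the head noun "nurse", at word 14.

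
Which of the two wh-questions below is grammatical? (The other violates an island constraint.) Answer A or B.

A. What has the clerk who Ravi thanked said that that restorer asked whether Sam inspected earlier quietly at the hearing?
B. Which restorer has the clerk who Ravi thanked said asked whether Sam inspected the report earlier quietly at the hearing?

B

In A, the wh-phrase is extracted from inside a wh-island (introduced by "whether"), which blocks movement.
In B, the extraction path crosses only that-complement boundaries, which are transparent.
So B is grammatical.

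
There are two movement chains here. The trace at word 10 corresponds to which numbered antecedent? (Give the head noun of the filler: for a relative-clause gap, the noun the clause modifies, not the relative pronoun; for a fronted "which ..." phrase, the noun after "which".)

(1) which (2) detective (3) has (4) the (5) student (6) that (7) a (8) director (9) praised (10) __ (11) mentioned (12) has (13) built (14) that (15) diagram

5

The marked gap is inside the relative clause, the direct object of "praised".
Its filler is the head noun "student" (via "that"), at word 5.
(The other dependency links word 2 to a gap after word 11.)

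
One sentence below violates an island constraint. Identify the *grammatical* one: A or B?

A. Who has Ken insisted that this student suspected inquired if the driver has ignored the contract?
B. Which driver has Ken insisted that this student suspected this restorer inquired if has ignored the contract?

In B, the wh-phrase is extracted from inside a wh-island (introduced by "if"), which blocks movement.
In A, the extraction path crosses only that-complement boundaries, which are transparent.
So A is grammatical.

A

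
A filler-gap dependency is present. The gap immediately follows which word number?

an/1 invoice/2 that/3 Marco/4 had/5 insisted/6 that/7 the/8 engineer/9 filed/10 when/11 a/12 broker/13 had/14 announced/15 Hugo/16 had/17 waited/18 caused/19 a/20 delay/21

The displaced element is "an invoice" (word 2).
It is linked across 1 clause boundary (that).
It functions as the direct object of "filed", so the gap sits immediately after word 10 ("filed").
Base order: Marco had insisted that the engineer filed an invoice when a broker had announced Hugo had waited.

10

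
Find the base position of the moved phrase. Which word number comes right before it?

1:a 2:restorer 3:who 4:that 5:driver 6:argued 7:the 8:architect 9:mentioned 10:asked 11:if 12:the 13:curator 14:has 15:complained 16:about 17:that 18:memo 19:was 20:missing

9

The displaced element is "a restorer" (word 2).
It is linked across 2 clause boundaries (Ø → Ø).
It functions as the subject of "asked", so the gap sits immediately after word 9 ("mentioned").
Base order: That driver argued the architect mentioned a restorer asked if the curator has complained about that memo.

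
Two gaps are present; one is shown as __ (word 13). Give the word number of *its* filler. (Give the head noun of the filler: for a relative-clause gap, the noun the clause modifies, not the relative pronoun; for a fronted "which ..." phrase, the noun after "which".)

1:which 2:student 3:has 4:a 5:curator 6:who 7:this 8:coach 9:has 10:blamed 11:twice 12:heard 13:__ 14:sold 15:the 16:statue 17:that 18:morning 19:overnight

The marked gap is the subject of "sold".
Its filler is the fronted wh-phrase "which student", at word 2.
(The other dependency links word 5 to a gap after word 10.)

2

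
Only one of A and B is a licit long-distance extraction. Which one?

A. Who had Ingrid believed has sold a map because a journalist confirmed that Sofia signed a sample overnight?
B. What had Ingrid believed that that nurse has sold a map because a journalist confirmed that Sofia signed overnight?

In B, the wh-phrase is extracted from inside an adjunct island (introduced by "because"), which blocks movement.
In A, the extraction path crosses only that-complement boundaries, which are transparent.
So A is grammatical.

A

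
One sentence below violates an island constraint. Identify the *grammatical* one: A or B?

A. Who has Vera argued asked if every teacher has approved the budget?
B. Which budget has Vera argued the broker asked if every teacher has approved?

In B, the wh-phrase is extracted from inside a wh-island (introduced by "if"), which blocks movement.
In A, the extraction path crosses only that-complement boundaries, which are transparent.
So A is grammatical.

A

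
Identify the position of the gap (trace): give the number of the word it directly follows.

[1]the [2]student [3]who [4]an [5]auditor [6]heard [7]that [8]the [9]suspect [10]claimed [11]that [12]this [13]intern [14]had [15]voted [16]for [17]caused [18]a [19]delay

16

The displaced element is "the student" (word 2).
It is linked across 2 clause boundaries (that → that).
It functions as the object of the preposition "for" of "voted", so the gap sits immediately after word 16 ("for").
Base order: An auditor heard that the suspect claimed that this intern had voted for the student.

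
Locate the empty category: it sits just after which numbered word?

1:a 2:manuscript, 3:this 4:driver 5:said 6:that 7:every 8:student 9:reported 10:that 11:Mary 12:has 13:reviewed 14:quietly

13

The displaced element is "a manuscript" (word 2).
It is linked across 2 clause boundaries (that → that).
It functions as the direct object of "reviewed", so the gap sits immediately after word 13 ("reviewed").
Base order: This driver said that every student reported that Mary has reviewed a manuscript quietly.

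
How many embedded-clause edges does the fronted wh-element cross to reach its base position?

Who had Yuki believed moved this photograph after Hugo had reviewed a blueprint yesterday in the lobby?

"who" is extracted from the subject of "moved".
Boundaries crossed, outermost first: [Ø] — 1 in total.

1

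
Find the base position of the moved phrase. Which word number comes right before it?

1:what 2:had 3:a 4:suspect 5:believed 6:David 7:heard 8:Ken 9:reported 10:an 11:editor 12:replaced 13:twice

The displaced element is "what" (word 1).
It is linked across 3 clause boundaries (Ø → Ø → Ø).
It functions as the direct object of "replaced", so the gap sits immediately after word 12 ("replaced").
Base order: A suspect had believed David heard Ken reported an editor replaced what twice.

12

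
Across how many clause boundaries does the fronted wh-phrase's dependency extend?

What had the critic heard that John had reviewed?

"what" is extracted from the object of "reviewed".
Boundaries crossed, outermost first: [that] — 1 in total.

1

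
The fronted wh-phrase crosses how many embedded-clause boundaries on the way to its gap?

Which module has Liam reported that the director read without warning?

1

"which module" is extracted from the object of "read".
Boundaries crossed, outermost first: [that] — 1 in total.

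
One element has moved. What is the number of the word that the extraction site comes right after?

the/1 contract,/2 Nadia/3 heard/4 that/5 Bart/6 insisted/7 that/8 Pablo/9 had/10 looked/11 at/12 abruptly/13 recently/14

The displaced element is "the contract" (word 2).
It is linked across 2 clause boundaries (that → that).
It functions as the object of the preposition "at" of "looked", so the gap sits immediately after word 12 ("at").
Base order: Nadia heard that Bart insisted that Pablo had looked at the contract abruptly recently.

12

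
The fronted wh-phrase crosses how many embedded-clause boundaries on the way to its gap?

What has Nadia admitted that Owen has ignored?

"what" is extracted from the object of "ignored".
Boundaries crossed, outermost first: [that] — 1 in total.

1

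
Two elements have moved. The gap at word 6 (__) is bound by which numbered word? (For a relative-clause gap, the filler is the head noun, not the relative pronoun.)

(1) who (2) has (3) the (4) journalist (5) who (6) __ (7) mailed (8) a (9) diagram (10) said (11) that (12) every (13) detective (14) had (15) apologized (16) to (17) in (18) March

4

The marked gap is inside the relative clause, the subject of "mailed".
Its filler is the head noun "journalist" (via "who"), at word 4.
(The other dependency links word 1 to a gap after word 16.)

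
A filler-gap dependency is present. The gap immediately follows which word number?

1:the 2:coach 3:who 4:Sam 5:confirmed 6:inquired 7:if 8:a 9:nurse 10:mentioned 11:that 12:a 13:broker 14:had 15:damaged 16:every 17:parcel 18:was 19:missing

5

The displaced element is "the coach" (word 2).
It is linked across 1 clause boundary (Ø).
It functions as the subject of "inquired", so the gap sits immediately after word 5 ("confirmed").
Base order: Sam confirmed that the coach inquired if a nurse mentioned that a broker had damaged every parcel.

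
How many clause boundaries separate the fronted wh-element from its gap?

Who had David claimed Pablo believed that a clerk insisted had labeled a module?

3

"who" is extracted from the subject of "labeled".
Boundaries crossed, outermost first: [Ø], [that], [Ø] — 3 in total.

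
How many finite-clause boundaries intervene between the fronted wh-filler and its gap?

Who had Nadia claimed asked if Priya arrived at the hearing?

"who" is extracted from the subject of "asked".
Boundaries crossed, outermost first: [Ø] — 1 in total.

1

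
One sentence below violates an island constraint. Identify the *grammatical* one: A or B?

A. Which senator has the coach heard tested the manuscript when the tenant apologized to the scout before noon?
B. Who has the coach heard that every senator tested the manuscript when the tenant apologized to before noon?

In B, the wh-phrase is extracted from inside an adjunct island (introduced by "when"), which blocks movement.
In A, the extraction path crosses only that-complement boundaries, which are transparent.
So A is grammatical.

A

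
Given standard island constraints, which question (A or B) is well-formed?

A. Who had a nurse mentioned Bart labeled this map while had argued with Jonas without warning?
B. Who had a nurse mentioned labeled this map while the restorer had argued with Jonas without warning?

In A, the wh-phrase is extracted from inside an adjunct island (introduced by "while"), which blocks movement.
In B, the extraction path crosses only that-complement boundaries, which are transparent.
So B is grammatical.

B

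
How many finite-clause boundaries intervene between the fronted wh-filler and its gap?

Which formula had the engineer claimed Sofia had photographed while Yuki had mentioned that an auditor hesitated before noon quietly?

"which formula" is extracted from the object of "photographed".
Boundaries crossed, outermost first: [Ø] — 1 in total.

1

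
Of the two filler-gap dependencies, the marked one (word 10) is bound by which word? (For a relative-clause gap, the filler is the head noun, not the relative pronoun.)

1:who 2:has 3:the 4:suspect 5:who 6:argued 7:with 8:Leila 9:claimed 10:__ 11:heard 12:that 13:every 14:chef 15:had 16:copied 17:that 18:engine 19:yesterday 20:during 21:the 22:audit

1

The marked gap is the subject of "heard".
Its filler is the fronted wh-phrase "who", at word 1.
(The other dependency links word 4 to a gap after word 5.)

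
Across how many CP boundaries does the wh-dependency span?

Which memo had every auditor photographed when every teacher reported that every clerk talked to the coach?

"which memo" originates inside the matrix clause — no clause boundary is crossed.

0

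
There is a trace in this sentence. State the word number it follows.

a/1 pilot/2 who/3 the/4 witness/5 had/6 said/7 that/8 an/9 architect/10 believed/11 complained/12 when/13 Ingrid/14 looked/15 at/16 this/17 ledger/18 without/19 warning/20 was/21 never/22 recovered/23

11

The displaced element is "a pilot" (word 2).
It is linked across 2 clause boundaries (that → Ø).
It functions as the subject of "complained", so the gap sits immediately after word 11 ("believed").
Base order: The witness had said that an architect believed a pilot complained when Ingrid looked at this ledger without warning.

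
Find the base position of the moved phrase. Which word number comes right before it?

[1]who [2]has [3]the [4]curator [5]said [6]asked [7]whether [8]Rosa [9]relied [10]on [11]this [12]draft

5

The displaced element is "who" (word 1).
It is linked across 1 clause boundary (Ø).
It functions as the subject of "asked", so the gap sits immediately after word 5 ("said").
Base order: The curator has said who asked whether Rosa relied on this draft.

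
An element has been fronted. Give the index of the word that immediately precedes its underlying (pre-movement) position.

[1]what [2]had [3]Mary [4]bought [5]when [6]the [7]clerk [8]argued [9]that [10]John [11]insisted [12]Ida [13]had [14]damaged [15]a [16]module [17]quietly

4

The displaced element is "what" (word 1).
It functions as the direct object of "bought", so the gap sits immediately after word 4 ("bought").
Base order: Mary had bought what when the clerk argued that John insisted Ida had damaged a module quietly.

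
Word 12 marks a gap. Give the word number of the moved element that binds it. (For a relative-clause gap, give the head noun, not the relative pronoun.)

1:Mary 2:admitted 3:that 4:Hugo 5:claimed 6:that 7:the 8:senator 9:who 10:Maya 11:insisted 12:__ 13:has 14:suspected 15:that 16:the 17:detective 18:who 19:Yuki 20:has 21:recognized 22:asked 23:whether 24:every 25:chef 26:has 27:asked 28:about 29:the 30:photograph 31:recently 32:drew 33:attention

8

The gap at 12 is the subject of "suspected", inside a relative clause.
The relative pronoun is "who" (word 9); it is bound by the head noun immediately before it.
Its filler is the head noun "senator", at word 8.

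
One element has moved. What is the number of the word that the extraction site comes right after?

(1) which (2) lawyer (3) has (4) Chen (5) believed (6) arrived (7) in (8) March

5

The displaced element is "which lawyer" (word 2).
It is linked across 1 clause boundary (Ø).
It functions as the subject of "arrived", so the gap sits immediately after word 5 ("believed").
Base order: Chen has believed which lawyer arrived in March.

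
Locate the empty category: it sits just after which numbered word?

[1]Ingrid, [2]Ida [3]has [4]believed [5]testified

4

The displaced element is "Ingrid" (word 1).
It is linked across 1 clause boundary (Ø).
It functions as the subject of "testified", so the gap sits immediately after word 4 ("believed").
Base order: Ida has believed that Ingrid testified.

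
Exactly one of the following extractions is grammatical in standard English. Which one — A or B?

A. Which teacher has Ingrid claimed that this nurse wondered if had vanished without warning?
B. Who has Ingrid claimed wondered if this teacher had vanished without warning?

In A, the wh-phrase is extracted from inside a wh-island (introduced by "if"), which blocks movement.
In B, the extraction path crosses only that-complement boundaries, which are transparent.
So B is grammatical.

B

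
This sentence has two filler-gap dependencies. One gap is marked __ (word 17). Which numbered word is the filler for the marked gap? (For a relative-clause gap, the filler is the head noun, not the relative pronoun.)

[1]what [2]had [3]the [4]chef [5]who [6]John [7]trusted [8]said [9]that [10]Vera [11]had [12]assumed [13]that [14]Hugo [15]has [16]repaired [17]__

The marked gap is the direct object of "repaired".
Its filler is the fronted wh-phrase "what", at word 1.
(The other dependency links word 4 to a gap after word 7.)

1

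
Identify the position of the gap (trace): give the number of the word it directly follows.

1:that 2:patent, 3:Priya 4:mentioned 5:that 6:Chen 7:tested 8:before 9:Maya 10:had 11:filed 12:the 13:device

7

The displaced element is "that patent" (word 2).
It is linked across 1 clause boundary (that).
It functions as the direct object of "tested", so the gap sits immediately after word 7 ("tested").
Base order: Priya mentioned that Chen tested that patent before Maya had filed the device.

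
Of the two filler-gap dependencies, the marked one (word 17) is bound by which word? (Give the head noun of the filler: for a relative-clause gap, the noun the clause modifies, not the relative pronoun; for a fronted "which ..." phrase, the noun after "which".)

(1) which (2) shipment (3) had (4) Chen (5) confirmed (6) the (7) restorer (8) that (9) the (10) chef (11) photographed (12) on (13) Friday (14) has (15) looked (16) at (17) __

The marked gap is the object of the preposition "at" of "looked".
Its filler is the fronted wh-phrase "which shipment", at word 2.
(The other dependency links word 7 to a gap after word 11.)

2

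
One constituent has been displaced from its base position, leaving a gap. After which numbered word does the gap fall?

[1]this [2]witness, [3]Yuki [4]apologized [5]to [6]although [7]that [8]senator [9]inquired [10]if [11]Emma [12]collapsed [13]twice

5

The displaced element is "this witness" (word 2).
It functions as the object of the preposition "to" of "apologized", so the gap sits immediately after word 5 ("to").
Base order: Yuki apologized to this witness although that senator inquired if Emma collapsed twice.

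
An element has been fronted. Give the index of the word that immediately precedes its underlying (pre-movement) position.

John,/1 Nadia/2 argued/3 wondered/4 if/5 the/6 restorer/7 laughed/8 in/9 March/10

The displaced element is "John" (word 1).
It is linked across 1 clause boundary (Ø).
It functions as the subject of "wondered", so the gap sits immediately after word 3 ("argued").
Base order: Nadia argued John wondered if the restorer laughed in March.

3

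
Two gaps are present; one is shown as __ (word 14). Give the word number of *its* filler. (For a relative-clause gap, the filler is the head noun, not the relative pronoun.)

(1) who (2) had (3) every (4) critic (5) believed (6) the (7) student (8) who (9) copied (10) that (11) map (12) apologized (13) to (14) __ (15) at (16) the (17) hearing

The marked gap is the object of the preposition "to" of "apologized".
Its filler is the fronted wh-phrase "who", at word 1.
(The other dependency links word 7 to a gap after word 8.)

1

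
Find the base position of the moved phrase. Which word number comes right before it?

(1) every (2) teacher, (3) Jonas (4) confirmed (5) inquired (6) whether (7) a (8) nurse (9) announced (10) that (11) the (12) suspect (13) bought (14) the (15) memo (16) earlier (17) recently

The displaced element is "every teacher" (word 2).
It is linked across 1 clause boundary (Ø).
It functions as the subject of "inquired", so the gap sits immediately after word 4 ("confirmed").
Base order: Jonas confirmed that every teacher inquired whether a nurse announced that the suspect bought the memo earlier recently.

4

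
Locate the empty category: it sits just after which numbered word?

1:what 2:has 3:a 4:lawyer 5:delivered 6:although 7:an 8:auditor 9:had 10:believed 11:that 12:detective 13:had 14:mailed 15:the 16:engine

The displaced element is "what" (word 1).
It functions as the direct object of "delivered", so the gap sits immediately after word 5 ("delivered").
Base order: A lawyer has delivered what although an auditor had believed that detective had mailed the engine.

5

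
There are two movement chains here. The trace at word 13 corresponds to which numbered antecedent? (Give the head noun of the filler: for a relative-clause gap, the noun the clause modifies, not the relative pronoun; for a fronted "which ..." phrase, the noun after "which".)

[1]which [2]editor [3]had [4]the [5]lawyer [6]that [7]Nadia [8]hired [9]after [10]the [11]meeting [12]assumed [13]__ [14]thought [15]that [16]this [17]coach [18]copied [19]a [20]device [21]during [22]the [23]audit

2

The marked gap is the subject of "thought".
Its filler is the fronted wh-phrase "which editor", at word 2.
(The other dependency links word 5 to a gap after word 8.)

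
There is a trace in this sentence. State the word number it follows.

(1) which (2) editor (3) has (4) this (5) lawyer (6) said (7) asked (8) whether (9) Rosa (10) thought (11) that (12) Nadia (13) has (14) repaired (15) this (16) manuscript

6

The displaced element is "which editor" (word 2).
It is linked across 1 clause boundary (Ø).
It functions as the subject of "asked", so the gap sits immediately after word 6 ("said").
Base order: This lawyer has said which editor asked whether Rosa thought that Nadia has repaired this manuscript.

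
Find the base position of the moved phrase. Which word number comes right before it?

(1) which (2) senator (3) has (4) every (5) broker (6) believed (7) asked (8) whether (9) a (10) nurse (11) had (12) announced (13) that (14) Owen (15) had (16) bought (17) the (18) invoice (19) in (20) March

6

The displaced element is "which senator" (word 2).
It is linked across 1 clause boundary (Ø).
It functions as the subject of "asked", so the gap sits immediately after word 6 ("believed").
Base order: Every broker has believed which senator asked whether a nurse had announced that Owen had bought the invoice in March.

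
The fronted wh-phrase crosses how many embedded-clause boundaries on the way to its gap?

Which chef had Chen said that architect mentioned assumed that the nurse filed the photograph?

"which chef" is extracted from the subject of "assumed".
Boundaries crossed, outermost first: [Ø], [Ø] — 2 in total.

2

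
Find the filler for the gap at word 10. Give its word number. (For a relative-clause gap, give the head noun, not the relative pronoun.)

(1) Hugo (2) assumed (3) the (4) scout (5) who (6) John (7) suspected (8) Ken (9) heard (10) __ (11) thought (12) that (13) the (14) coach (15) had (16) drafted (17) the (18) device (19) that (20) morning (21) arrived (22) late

4

The gap at 10 is the subject of "thought", inside a relative clause.
The relative pronoun is "who" (word 5); it is bound by the head noun immediately before it.
Its filler is the head noun "scout", at word 4.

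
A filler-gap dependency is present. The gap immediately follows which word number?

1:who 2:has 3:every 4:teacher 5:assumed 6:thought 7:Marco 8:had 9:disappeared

5

The displaced element is "who" (word 1).
It is linked across 1 clause boundary (Ø).
It functions as the subject of "thought", so the gap sits immediately after word 5 ("assumed").
Base order: Every teacher has assumed who thought Marco had disappeared.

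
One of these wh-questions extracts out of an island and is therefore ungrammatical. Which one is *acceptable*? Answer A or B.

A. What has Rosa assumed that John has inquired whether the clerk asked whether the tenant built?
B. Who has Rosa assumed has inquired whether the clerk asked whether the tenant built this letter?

In A, the wh-phrase is extracted from inside a wh-island (introduced by "whether"), which blocks movement.
In B, the extraction path crosses only that-complement boundaries, which are transparent.
So B is grammatical.

B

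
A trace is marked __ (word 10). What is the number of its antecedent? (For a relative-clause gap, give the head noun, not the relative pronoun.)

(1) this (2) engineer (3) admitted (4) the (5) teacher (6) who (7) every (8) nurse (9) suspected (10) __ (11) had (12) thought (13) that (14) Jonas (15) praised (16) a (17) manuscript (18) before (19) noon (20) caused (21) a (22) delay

5

The gap at 10 is the subject of "thought", inside a relative clause.
The relative pronoun is "who" (word 6); it is bound by the head noun immediately before it.
Its filler is the head noun "teacher", at word 5.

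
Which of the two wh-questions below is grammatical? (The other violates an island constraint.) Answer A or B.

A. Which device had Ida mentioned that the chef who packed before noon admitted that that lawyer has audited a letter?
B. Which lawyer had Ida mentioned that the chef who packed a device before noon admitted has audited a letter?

In A, the wh-phrase is extracted from inside a complex-NP island (relative clause) (introduced by "who"), which blocks movement.
In B, the extraction path crosses only that-complement boundaries, which are transparent.
So B is grammatical.

B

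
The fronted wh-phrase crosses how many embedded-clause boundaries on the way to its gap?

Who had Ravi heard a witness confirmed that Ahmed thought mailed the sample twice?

3

"who" is extracted from the subject of "mailed".
Boundaries crossed, outermost first: [Ø], [that], [Ø] — 3 in total.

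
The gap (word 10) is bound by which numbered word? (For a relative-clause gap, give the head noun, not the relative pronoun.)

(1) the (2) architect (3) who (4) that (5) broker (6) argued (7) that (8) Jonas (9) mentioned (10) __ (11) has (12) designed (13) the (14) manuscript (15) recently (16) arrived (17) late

2

The gap at 10 is the subject of "designed", inside a relative clause.
The relative pronoun is "who" (word 3); it is bound by the head noun immediately before it.
Its filler is the head noun "architect", at word 2.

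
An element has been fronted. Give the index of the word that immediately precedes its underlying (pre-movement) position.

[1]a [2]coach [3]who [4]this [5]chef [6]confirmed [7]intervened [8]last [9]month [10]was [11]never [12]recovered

The displaced element is "a coach" (word 2).
It is linked across 1 clause boundary (Ø).
It functions as the subject of "intervened", so the gap sits immediately after word 6 ("confirmed").
Base order: This chef confirmed that a coach intervened last month.

6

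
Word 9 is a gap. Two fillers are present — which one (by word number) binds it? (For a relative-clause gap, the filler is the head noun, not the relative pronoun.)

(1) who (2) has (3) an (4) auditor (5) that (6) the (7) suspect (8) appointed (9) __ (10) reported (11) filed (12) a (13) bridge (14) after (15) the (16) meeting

4

The marked gap is inside the relative clause, the direct object of "appointed".
Its filler is the head noun "auditor" (via "that"), at word 4.
(The other dependency links word 1 to a gap after word 10.)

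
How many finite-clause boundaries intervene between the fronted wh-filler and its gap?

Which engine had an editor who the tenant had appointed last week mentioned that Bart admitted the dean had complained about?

2

"which engine" is extracted from the PP object of "complained".
Boundaries crossed, outermost first: [that], [Ø] — 2 in total.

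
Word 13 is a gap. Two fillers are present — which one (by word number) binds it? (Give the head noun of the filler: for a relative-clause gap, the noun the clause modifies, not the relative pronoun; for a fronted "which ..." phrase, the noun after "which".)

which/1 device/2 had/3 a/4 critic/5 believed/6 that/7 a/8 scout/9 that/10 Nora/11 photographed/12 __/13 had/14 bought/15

9

The marked gap is inside the relative clause, the direct object of "photographed".
Its filler is the head noun "scout" (via "that"), at word 9.
(The other dependency links word 2 to a gap after word 15.)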